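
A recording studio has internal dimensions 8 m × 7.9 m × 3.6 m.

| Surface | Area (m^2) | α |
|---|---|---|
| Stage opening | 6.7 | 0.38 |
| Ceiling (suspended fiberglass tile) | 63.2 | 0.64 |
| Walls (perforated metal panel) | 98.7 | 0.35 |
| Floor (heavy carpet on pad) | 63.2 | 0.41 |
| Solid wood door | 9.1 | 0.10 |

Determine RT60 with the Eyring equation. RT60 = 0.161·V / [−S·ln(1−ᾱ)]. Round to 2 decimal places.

S = Σ Sᵢ = 240.9 m^2.
Absorption A = 6.7×0.38 + 63.2×0.64 + 98.7×0.35 + 63.2×0.41 + 9.1×0.10 = 104.361 sabins.
ᾱ = 104.361 / 240.9 = 0.4332.
−S·ln(1−ᾱ) = −240.9 × ln(1 − 0.4332) = 136.771.
V = 8 × 7.9 × 3.6 = 227.52 m³.
RT60 = 0.161 × 227.52 / 136.771 = 0.27 s.

0.27 seconds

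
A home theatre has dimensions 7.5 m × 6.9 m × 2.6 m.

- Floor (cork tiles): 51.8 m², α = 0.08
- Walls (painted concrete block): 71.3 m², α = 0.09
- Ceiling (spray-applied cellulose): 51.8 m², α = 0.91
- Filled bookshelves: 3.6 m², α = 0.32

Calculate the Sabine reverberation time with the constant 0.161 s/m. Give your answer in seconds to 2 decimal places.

A = Σ Sᵢαᵢ = 51.8×0.08 + 71.3×0.09 + 51.8×0.91 + 3.6×0.32 = 58.851 sabins.
V = 7.5·6.9·2.6 = 134.55 m³.
T = 0.161 V/A = 0.161·134.55/58.851 = 0.37 s.

0.37 sec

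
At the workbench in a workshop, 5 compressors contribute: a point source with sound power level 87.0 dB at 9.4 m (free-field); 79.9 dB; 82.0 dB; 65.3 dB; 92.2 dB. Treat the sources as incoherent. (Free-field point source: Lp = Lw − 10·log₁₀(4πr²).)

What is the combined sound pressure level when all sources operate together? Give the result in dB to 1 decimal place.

92.8 dB

Source at 9.4 m: Lp = 87.0 − 10·log₁₀(4π·9.4²) = 87.0 − 10·log₁₀(1110.365) = 56.5 dB.
Sum in the linear (power) domain: Σ 10^(Lᵢ/10) = 10^(56.5/10) + 10^(79.9/10) + 10^(82.0/10) + 10^(65.3/10) + 10^(92.2/10) = 1.92e+09.
Combined level = 10 log₁₀(1.92e+09) = 92.8 dB.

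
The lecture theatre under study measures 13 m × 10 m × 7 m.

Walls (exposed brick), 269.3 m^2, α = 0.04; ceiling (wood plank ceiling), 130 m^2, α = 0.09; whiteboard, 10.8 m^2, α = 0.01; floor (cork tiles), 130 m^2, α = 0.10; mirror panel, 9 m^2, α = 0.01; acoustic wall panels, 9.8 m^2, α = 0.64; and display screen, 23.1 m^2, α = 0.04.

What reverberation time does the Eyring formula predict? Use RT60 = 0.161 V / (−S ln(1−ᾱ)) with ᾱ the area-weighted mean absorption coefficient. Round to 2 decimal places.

3.29 sec

Total surface area S = 269.3 + 130 + 10.8 + 130 + 9 + 9.8 + 23.1 = 582.0 m^2.
Absorption A = 269.3·0.04 + 130·0.09 + 10.8·0.01 + 130·0.10 + 9·0.01 + 9.8·0.64 + 23.1·0.04 = 42.866 sabins.
ᾱ = 42.866 / 582.0 = 0.0737.
Eyring denominator: −S ln(1−ᾱ) = 44.556.
V = 13 × 10 × 7 = 910 m³.
RT60 = 0.161 × 910 / 44.556 = 3.29 s.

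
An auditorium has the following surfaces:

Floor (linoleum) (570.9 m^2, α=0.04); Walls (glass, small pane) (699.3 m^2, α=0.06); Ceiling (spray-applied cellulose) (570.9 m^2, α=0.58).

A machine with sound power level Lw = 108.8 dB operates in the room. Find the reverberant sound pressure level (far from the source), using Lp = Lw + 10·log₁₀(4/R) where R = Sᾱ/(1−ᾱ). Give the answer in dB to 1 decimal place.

87.8 dB

Σ(Sᵢαᵢ) = 570.9·0.04 + 699.3·0.06 + 570.9·0.58 = 395.916; total area S = 1841.1 m^2.
ᾱ = 0.2150, so room constant R = A/(1−ᾱ) = 504.352 m^2.
Lp = 108.8 + 10·log₁₀(4/504.352) = 108.8 + (-21.01) = 87.8 dB.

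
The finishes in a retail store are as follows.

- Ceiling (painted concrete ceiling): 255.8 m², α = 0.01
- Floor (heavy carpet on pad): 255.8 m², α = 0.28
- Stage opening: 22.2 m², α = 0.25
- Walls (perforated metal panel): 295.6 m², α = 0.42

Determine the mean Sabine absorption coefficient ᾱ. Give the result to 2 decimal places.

S = Σ Sᵢ = 255.8 + 255.8 + 22.2 + 295.6 = 829.4 m².
A = 255.8*0.01 + 255.8*0.28 + 22.2*0.25 + 295.6*0.42 = 203.884 sabins.
ᾱ = A/S = 0.25.

0.25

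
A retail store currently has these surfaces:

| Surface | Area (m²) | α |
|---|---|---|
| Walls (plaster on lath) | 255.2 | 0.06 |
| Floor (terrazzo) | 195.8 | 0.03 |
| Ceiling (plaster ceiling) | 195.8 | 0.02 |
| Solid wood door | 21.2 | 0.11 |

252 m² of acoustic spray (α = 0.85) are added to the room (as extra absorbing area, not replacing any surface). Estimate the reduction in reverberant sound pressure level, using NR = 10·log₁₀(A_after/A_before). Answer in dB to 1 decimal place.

Equivalent absorption area: A_before = 255.2·0.06 + 195.8·0.03 + 195.8·0.02 + 21.2·0.11 = 27.434 m².
Treatment contributes 252·0.85 = 214.200 sabins.
A_after = 27.434 + 214.200 = 241.634 sabins.
NR = 10·log₁₀(241.634/27.434) = 9.4 dB.

9.4 dB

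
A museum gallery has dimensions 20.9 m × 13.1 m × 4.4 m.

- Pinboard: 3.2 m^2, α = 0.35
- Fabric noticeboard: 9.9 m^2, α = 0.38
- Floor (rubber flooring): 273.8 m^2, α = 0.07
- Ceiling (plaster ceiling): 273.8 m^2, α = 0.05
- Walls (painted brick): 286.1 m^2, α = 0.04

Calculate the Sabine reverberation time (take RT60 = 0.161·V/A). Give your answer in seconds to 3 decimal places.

Equivalent absorption area: A = 3.2×0.35 + 9.9×0.38 + 273.8×0.07 + 273.8×0.05 + 286.1×0.04 = 49.182 m^2.
V = 20.9·13.1·4.4 = 1204.676 m³.
T = 0.161 V/A = 0.161·1204.676/49.182 = 3.944 s.

3.944 s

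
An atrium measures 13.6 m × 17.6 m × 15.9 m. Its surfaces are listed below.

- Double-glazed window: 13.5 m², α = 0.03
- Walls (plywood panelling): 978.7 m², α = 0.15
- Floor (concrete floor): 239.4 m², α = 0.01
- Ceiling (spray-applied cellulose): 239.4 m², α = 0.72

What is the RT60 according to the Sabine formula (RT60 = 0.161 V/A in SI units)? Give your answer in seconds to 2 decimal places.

Summing Sᵢαᵢ: 0.405 + 146.805 + 2.394 + 172.368 → A = 321.972 sabins.
V = 13.6·17.6·15.9 = 3805.824 m³.
RT60 = 0.161 · V / A = 0.161 × 3805.824 / 321.972 = 1.90 s.

1.90 sec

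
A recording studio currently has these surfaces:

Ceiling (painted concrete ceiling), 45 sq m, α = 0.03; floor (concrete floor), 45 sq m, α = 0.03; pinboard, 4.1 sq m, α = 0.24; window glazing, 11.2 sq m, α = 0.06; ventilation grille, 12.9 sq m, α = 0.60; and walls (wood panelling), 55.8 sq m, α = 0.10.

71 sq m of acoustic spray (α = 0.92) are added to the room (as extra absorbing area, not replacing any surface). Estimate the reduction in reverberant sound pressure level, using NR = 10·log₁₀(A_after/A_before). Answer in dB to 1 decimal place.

6.7 dB

Summing Sᵢαᵢ: 1.350 + 1.350 + 0.984 + 0.672 + 7.740 + 5.580 → A_before = 17.676 sabins.
Treatment contributes 71·0.92 = 65.320 sabins.
A_after = 17.676 + 65.320 = 82.996 sabins.
Reduction = 10 log₁₀(A_after/A_before) = 10 log₁₀(4.6954) = 6.7 dB.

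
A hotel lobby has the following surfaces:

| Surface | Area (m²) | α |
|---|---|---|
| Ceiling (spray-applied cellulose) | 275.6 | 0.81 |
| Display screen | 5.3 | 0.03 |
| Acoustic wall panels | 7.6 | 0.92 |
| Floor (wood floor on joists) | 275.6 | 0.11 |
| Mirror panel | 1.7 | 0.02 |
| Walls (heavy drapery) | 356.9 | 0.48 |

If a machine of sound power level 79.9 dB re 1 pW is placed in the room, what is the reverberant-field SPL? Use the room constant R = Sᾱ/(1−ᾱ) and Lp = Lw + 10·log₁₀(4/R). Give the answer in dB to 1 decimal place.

56.8 dB

Σ(Sᵢαᵢ) = 275.6×0.81 + 5.3×0.03 + 7.6×0.92 + 275.6×0.11 + 1.7×0.02 + 356.9×0.48 = 432.049; total area S = 922.7 m².
ᾱ = 0.4682, so room constant R = A/(1−ᾱ) = 812.428 m².
Lp = Lw + 10 log₁₀(4/R) = 79.9 -23.08 = 56.8 dB.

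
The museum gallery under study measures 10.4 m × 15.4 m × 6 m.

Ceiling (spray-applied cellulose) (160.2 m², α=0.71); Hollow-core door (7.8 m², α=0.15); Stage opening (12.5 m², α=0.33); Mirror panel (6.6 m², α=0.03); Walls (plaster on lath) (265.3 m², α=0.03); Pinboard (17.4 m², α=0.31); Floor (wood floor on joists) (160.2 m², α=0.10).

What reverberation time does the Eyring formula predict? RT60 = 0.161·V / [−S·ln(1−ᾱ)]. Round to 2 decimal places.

Total surface area S = 160.2 + 7.8 + 12.5 + 6.6 + 265.3 + 17.4 + 160.2 = 630.0 m².
Σ(Sᵢαᵢ) = 160.2×0.71 + 7.8×0.15 + 12.5×0.33 + 6.6×0.03 + 265.3×0.03 + 17.4×0.31 + 160.2×0.10 = 148.608.
Mean coefficient ᾱ = A/S = 0.2359.
Eyring denominator: −S ln(1−ᾱ) = 169.506.
V = 10.4 × 15.4 × 6 = 960.96 m³.
RT60 = 0.161 × 960.96 / 169.506 = 0.91 s.

0.91 seconds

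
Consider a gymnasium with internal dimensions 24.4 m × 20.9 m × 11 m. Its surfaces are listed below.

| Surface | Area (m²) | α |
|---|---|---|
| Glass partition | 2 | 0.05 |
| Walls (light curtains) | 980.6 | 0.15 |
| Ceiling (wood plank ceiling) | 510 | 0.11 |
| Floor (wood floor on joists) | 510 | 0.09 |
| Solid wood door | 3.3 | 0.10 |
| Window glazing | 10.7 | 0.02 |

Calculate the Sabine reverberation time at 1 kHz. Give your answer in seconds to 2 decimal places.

Equivalent absorption area: A = 2*0.05 + 980.6*0.15 + 510*0.11 + 510*0.09 + 3.3*0.10 + 10.7*0.02 = 249.734 m².
Room volume: 5609.56 m³.
Sabine: RT60 = 0.161 × 5609.56 / 249.734 = 3.62 s.

3.62 s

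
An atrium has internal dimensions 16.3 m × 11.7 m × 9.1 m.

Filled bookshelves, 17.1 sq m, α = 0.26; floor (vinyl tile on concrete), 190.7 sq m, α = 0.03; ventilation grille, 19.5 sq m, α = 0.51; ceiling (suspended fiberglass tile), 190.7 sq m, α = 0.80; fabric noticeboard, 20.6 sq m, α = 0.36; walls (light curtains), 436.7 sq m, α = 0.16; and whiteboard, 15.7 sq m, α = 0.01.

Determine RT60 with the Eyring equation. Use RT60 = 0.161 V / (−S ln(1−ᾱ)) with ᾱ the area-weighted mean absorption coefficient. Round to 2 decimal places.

Total surface area S = 17.1 + 190.7 + 19.5 + 190.7 + 20.6 + 436.7 + 15.7 = 891.0 sq m.
Σ(Sᵢαᵢ) = 17.1·0.26 + 190.7·0.03 + 19.5·0.51 + 190.7·0.80 + 20.6·0.36 + 436.7·0.16 + 15.7·0.01 = 250.117.
Mean coefficient ᾱ = A/S = 0.2807.
Eyring denominator: −S ln(1−ᾱ) = 293.564.
V = 16.3 × 11.7 × 9.1 = 1735.461 m³.
RT60 = 0.161 × 1735.461 / 293.564 = 0.95 s.

0.95 s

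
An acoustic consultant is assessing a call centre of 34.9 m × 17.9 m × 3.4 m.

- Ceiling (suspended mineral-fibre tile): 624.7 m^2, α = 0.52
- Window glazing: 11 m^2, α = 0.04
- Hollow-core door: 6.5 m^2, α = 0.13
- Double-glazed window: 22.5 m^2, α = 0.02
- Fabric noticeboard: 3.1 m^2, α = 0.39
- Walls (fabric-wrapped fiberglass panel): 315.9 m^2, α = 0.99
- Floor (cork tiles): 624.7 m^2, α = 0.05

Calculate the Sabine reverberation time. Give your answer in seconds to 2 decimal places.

0.51 s

Equivalent absorption area: A = 624.7×0.52 + 11×0.04 + 6.5×0.13 + 22.5×0.02 + 3.1×0.39 + 315.9×0.99 + 624.7×0.05 = 671.764 m^2.
Volume V = 34.9 × 17.9 × 3.4 = 2124.014 m³.
RT60 = 0.161 · V / A = 0.161 × 2124.014 / 671.764 = 0.51 s.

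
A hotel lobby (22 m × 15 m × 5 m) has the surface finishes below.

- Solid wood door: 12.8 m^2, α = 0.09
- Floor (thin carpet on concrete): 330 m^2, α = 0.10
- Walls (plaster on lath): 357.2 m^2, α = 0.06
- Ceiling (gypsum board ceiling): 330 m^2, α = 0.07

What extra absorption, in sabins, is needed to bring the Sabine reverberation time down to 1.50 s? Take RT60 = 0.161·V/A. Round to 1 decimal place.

A₁ = Σ Sᵢαᵢ = 12.8·0.09 + 330·0.10 + 357.2·0.06 + 330·0.07 = 78.684 sabins.
Target A₂ = 0.161·1650/1.50 = 177.100 sabins (V = 1650 m³).
ΔA = A₂ − A₁ = 177.100 − 78.684 = 98.4 sabins.

98.4 sabins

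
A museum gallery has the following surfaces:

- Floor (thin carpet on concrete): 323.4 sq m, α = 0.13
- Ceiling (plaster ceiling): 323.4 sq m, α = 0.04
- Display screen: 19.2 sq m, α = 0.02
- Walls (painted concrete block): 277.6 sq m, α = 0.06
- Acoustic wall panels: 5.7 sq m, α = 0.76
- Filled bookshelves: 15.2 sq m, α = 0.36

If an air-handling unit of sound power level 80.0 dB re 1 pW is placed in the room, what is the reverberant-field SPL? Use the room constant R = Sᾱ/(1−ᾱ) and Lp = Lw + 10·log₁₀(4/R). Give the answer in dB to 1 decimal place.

66.5 dB

A = 81.822 sabins; S = 964.5 sq m.
ᾱ = 81.822/964.5 = 0.0848; R = Sᾱ/(1−ᾱ) = 81.822/(1−0.0848) = 89.403 sq m.
Lp = Lw + 10 log₁₀(4/R) = 80.0 -13.49 = 66.5 dB.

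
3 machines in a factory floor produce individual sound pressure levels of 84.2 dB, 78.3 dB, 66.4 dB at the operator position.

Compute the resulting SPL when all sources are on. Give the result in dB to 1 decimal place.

Σ 10^(Lᵢ/10) = 3.35e+08.
Back to dB: 10·log₁₀ Σ = 85.3 dB.

85.3 dB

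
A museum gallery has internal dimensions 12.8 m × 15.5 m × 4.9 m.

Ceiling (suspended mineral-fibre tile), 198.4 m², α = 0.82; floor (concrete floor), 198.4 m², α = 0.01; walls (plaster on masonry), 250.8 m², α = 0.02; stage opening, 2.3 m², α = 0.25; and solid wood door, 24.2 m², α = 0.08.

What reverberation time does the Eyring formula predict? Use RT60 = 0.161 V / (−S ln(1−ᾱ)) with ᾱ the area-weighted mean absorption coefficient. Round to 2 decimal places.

Total surface area S = 198.4 + 198.4 + 250.8 + 2.3 + 24.2 = 674.1 m².
Σ(Sᵢαᵢ) = 198.4·0.82 + 198.4·0.01 + 250.8·0.02 + 2.3·0.25 + 24.2·0.08 = 172.199.
ᾱ = 172.199 / 674.1 = 0.2555.
Eyring denominator: −S ln(1−ᾱ) = 198.888.
V = 12.8 × 15.5 × 4.9 = 972.16 m³.
RT60 = 0.161 × 972.16 / 198.888 = 0.79 s.

0.79 sec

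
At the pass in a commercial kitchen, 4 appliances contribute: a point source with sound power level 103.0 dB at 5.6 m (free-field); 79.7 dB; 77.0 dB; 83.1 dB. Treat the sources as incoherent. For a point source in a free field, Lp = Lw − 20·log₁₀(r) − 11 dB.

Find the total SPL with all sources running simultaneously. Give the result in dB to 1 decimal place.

Source at 5.6 m: Lp = 103.0 − 20·log₁₀(5.6) − 11 = 77.0 dB.
Sum in the linear (power) domain: Σ 10^(Lᵢ/10) = 10^(77.0/10) + 10^(79.7/10) + 10^(77.0/10) + 10^(83.1/10) = 3.977e+08.
L_total = 10·log₁₀(3.977e+08) = 86.0 dB.

86.0 dB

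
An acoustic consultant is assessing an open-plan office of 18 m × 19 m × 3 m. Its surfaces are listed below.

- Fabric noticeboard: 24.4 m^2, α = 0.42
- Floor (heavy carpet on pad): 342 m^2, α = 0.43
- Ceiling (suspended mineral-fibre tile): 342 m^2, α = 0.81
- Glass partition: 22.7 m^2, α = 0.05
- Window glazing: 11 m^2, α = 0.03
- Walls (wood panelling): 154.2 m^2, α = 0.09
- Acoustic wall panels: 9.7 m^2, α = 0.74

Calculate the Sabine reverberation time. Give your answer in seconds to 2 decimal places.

0.36 sec

Total absorption A = 24.4·0.42 + 342·0.43 + 342·0.81 + 22.7·0.05 + 11·0.03 + 154.2·0.09 + 9.7·0.74
  = 10.248 + 147.060 + 277.020 + 1.135 + 0.330 + 13.878 + 7.178 = 456.849 m^2 sabins.
Volume V = 18 × 19 × 3 = 1026 m³.
RT60 = 0.161 · V / A = 0.161 × 1026 / 456.849 = 0.36 s.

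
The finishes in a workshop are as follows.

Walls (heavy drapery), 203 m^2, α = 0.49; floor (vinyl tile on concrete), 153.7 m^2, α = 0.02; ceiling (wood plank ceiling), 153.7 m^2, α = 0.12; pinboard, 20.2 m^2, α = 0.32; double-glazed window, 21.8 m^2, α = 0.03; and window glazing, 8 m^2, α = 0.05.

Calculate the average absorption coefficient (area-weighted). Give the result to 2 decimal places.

Total surface area S = 560.4 m^2.
Σ(Sᵢαᵢ) = 203·0.49 + 153.7·0.02 + 153.7·0.12 + 20.2·0.32 + 21.8·0.03 + 8·0.05 = 128.506.
ᾱ = A/S = 0.23.

0.23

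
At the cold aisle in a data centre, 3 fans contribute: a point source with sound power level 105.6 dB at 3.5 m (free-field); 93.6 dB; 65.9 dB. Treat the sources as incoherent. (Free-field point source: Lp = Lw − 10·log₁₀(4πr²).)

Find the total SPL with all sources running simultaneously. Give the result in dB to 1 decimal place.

Source at 3.5 m: Lp = 105.6 − 10·log₁₀(4π·3.5²) = 105.6 − 10·log₁₀(153.938) = 83.7 dB.
Sum in the linear (power) domain: Σ 10^(Lᵢ/10) = 10^(83.7/10) + 10^(93.6/10) + 10^(65.9/10) = 2.529e+09.
Back to dB: 10·log₁₀ Σ = 94.0 dB.

94.0 dB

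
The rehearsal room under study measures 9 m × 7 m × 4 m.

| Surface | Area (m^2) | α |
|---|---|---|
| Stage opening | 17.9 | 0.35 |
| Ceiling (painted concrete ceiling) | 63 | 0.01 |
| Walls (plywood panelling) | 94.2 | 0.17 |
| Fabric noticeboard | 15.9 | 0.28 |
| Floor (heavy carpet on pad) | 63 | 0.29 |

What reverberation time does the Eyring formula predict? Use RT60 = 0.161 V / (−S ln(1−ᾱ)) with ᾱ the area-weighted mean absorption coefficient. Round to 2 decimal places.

0.81 s

S = Σ Sᵢ = 254.0 m^2.
Σ(Sᵢαᵢ) = 17.9·0.35 + 63·0.01 + 94.2·0.17 + 15.9·0.28 + 63·0.29 = 45.631.
ᾱ = 45.631 / 254.0 = 0.1796.
−S·ln(1−ᾱ) = −254.0 × ln(1 − 0.1796) = 50.283.
V = 9 × 7 × 4 = 252 m³.
T = 0.161·V/[−S·ln(1−ᾱ)] = 0.161·252/50.283 = 0.81 s.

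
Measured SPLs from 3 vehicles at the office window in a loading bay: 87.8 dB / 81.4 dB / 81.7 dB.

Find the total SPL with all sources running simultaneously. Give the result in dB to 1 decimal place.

89.5 dB

Converting to relative power and adding: 10^(87.8/10) + 10^(81.4/10) + 10^(81.7/10) = 8.885e+08.
Back to dB: 10·log₁₀ Σ = 89.5 dB.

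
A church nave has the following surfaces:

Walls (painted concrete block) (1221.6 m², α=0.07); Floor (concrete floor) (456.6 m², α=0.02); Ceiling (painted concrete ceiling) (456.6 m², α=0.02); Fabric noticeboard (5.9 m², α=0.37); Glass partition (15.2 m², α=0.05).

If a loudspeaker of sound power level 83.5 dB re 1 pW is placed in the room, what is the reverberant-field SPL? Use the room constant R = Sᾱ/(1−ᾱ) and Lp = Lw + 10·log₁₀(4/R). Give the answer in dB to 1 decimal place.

A = 106.719 sabins; S = 2155.9 m².
ᾱ = 106.719/2155.9 = 0.0495; R = Sᾱ/(1−ᾱ) = 106.719/(1−0.0495) = 112.277 m².
Lp = 83.5 + 10·log₁₀(4/112.277) = 83.5 + (-14.48) = 69.0 dB.

69.0 dB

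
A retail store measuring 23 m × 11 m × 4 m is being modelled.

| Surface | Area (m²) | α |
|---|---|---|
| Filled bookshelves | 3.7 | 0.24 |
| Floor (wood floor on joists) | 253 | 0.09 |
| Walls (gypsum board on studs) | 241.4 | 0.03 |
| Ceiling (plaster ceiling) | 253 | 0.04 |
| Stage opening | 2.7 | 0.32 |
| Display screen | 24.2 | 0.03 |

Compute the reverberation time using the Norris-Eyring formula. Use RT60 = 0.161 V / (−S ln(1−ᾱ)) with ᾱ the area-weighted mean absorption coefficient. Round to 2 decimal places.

3.72 sec

S = Σ Sᵢ = 778.0 m².
Absorption A = 3.7×0.24 + 253×0.09 + 241.4×0.03 + 253×0.04 + 2.7×0.32 + 24.2×0.03 = 42.610 sabins.
Mean coefficient ᾱ = A/S = 0.0548.
Eyring denominator: −S ln(1−ᾱ) = 43.847.
V = 23 × 11 × 4 = 1012 m³.
RT60 = 0.161 × 1012 / 43.847 = 3.72 s.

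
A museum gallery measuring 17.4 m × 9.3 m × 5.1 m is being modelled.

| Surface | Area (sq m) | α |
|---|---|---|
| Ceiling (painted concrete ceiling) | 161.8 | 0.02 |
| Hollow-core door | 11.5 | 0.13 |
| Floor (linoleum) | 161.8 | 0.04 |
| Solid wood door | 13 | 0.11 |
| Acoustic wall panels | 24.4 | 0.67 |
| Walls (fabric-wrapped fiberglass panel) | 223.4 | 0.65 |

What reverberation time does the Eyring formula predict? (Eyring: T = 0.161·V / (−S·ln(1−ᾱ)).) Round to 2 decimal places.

Total surface area S = 161.8 + 11.5 + 161.8 + 13 + 24.4 + 223.4 = 595.9 sq m.
Absorption A = 161.8×0.02 + 11.5×0.13 + 161.8×0.04 + 13×0.11 + 24.4×0.67 + 223.4×0.65 = 174.191 sabins.
ᾱ = 174.191 / 595.9 = 0.2923.
Eyring denominator: −S ln(1−ᾱ) = 206.023.
V = 17.4 × 9.3 × 5.1 = 825.282 m³.
T = 0.161·V/[−S·ln(1−ᾱ)] = 0.161·825.282/206.023 = 0.64 s.

0.64 s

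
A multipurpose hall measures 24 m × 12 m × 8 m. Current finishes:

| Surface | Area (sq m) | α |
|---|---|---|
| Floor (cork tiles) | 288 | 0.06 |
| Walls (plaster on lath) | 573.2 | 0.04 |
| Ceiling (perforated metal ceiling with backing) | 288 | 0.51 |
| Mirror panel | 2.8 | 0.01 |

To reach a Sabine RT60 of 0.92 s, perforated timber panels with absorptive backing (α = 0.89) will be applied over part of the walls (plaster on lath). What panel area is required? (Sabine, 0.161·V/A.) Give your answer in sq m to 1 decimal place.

254.2

Equivalent absorption area: A₁ = 288·0.06 + 573.2·0.04 + 288·0.51 + 2.8·0.01 = 187.116 sq m.
V = 2304 m³. Target absorption A₂ = 0.161 × 2304 / 0.92 = 403.200 sabins.
ΔA needed = 403.200 − 187.116 = 216.084 sabins.
Each sq m of panel replacing the walls (plaster on lath) adds (0.89 − 0.04) = 0.85 sabins.
Panel area = 216.084 / 0.85 = 254.2 sq m.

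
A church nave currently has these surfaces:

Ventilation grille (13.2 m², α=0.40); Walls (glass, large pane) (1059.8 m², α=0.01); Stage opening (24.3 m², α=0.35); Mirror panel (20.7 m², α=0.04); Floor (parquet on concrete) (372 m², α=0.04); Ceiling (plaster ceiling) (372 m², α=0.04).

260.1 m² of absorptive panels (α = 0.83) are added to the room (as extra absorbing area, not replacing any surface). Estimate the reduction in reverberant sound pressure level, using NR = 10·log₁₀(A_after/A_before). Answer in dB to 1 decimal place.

6.9 dB

Total absorption A_before = 13.2·0.40 + 1059.8·0.01 + 24.3·0.35 + 20.7·0.04 + 372·0.04 + 372·0.04
  = 5.280 + 10.598 + 8.505 + 0.828 + 14.880 + 14.880 = 54.971 m² sabins.
Treatment contributes 260.1·0.83 = 215.883 sabins.
A_after = 54.971 + 215.883 = 270.854 sabins.
Reduction = 10 log₁₀(A_after/A_before) = 10 log₁₀(4.9272) = 6.9 dB.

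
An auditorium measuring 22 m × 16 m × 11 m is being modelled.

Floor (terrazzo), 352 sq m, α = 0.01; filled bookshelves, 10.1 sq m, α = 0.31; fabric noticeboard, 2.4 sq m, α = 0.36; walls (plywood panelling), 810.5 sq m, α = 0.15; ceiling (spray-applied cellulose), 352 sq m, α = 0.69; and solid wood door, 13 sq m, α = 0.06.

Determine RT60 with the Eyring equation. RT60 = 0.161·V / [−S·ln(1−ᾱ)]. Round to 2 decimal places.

S = Σ Sᵢ = 1540.0 sq m.
Absorption A = 352×0.01 + 10.1×0.31 + 2.4×0.36 + 810.5×0.15 + 352×0.69 + 13×0.06 = 372.750 sabins.
Mean coefficient ᾱ = A/S = 0.2420.
−S·ln(1−ᾱ) = −1540.0 × ln(1 − 0.2420) = 426.691.
V = 22 × 16 × 11 = 3872 m³.
RT60 = 0.161 × 3872 / 426.691 = 1.46 s.

1.46 sec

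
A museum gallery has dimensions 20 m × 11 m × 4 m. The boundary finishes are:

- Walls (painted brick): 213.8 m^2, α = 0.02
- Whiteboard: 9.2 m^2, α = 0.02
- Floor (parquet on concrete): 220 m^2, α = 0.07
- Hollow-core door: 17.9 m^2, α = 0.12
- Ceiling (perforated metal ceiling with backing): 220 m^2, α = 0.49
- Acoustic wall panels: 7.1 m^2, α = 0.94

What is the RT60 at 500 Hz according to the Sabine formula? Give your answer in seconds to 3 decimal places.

1.038 sec

Summing Sᵢαᵢ: 4.276 + 0.184 + 15.400 + 2.148 + 107.800 + 6.674 → A = 136.482 sabins.
V = 20·11·4 = 880 m³.
T = 0.161 V/A = 0.161·880/136.482 = 1.038 s.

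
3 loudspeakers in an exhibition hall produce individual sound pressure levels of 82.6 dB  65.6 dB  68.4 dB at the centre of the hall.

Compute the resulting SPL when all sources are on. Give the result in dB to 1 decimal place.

Sum in the linear (power) domain: Σ 10^(Lᵢ/10) = 10^(82.6/10) + 10^(65.6/10) + 10^(68.4/10) = 1.925e+08.
L_total = 10·log₁₀(1.925e+08) = 82.8 dB.

82.8 dB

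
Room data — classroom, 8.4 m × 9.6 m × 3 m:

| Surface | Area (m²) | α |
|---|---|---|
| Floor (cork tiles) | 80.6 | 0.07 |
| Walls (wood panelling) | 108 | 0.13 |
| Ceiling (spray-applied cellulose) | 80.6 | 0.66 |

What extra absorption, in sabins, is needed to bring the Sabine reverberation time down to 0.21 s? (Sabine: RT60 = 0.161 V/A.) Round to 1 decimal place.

Equivalent absorption area: A₁ = 80.6×0.07 + 108×0.13 + 80.6×0.66 = 72.878 m².
V = 241.92 m³. Required absorption A₂ = 0.161 × 241.92 / 0.21 = 185.472 sabins.
Additional absorption ΔA = 185.472 − 72.878 = 112.6 sabins.

112.6 sabins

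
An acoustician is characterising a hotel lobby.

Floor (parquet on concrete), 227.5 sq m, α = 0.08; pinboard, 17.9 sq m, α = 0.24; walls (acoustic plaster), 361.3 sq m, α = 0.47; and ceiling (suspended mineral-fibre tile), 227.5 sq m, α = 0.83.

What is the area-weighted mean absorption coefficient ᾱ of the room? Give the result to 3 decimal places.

S = Σ Sᵢ = 227.5 + 17.9 + 361.3 + 227.5 = 834.2 sq m.
Σ(Sᵢαᵢ) = 227.5*0.08 + 17.9*0.24 + 361.3*0.47 + 227.5*0.83 = 381.132.
ᾱ = 381.132 / 834.2 = 0.457.

0.457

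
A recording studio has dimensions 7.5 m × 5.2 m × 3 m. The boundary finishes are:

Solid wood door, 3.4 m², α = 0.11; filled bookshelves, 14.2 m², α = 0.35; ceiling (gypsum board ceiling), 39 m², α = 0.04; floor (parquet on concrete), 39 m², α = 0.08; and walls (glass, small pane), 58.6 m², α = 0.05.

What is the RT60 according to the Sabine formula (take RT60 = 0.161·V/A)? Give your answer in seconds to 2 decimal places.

Equivalent absorption area: A = 3.4×0.11 + 14.2×0.35 + 39×0.04 + 39×0.08 + 58.6×0.05 = 12.954 m².
V = 7.5·5.2·3 = 117 m³.
Sabine: RT60 = 0.161 × 117 / 12.954 = 1.45 s.

1.45 seconds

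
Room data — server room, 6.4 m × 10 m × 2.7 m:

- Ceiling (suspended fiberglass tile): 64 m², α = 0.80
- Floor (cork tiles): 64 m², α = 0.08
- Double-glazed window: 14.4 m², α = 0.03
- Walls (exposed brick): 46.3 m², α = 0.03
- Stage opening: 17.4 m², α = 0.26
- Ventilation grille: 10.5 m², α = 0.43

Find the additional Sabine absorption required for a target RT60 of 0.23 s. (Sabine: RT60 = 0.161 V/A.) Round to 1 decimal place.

53.8 sabins

A₁ = Σ Sᵢαᵢ = 64×0.80 + 64×0.08 + 14.4×0.03 + 46.3×0.03 + 17.4×0.26 + 10.5×0.43 = 67.180 sabins.
For T = 0.23 s, need A₂ = 0.161·V/T = 0.161·172.8/0.23 = 120.960 sabins.
ΔA = A₂ − A₁ = 120.960 − 67.180 = 53.8 sabins.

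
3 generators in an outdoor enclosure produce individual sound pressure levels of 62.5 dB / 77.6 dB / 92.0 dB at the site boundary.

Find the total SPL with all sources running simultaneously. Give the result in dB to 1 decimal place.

92.2 dB

Sum in the linear (power) domain: Σ 10^(Lᵢ/10) = 10^(62.5/10) + 10^(77.6/10) + 10^(92.0/10) = 1.644e+09.
L_total = 10·log₁₀(1.644e+09) = 92.2 dB.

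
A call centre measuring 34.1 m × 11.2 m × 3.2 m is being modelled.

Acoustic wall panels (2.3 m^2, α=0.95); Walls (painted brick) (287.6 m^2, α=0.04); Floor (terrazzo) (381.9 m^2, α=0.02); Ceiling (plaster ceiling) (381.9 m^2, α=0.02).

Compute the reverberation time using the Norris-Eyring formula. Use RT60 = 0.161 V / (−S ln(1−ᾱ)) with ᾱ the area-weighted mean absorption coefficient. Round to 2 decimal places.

S = Σ Sᵢ = 1053.7 m^2.
Absorption A = 2.3·0.95 + 287.6·0.04 + 381.9·0.02 + 381.9·0.02 = 28.965 sabins.
Mean coefficient ᾱ = A/S = 0.0275.
−S·ln(1−ᾱ) = −1053.7 × ln(1 − 0.0275) = 29.383.
V = 34.1 × 11.2 × 3.2 = 1222.144 m³.
RT60 = 0.161 × 1222.144 / 29.383 = 6.70 s.

6.70 s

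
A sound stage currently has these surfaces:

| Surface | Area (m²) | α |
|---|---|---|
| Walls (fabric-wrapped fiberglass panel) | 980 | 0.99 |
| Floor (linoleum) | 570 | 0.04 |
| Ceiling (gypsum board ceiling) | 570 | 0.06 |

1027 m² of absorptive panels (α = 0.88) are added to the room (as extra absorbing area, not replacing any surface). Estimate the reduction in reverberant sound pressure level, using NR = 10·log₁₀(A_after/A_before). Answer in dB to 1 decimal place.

Total absorption A_before = 980·0.99 + 570·0.04 + 570·0.06
  = 970.200 + 22.800 + 34.200 = 1027.200 m² sabins.
Treatment contributes 1027·0.88 = 903.760 sabins.
New total A_after = 1930.960 sabins.
NR = 10·log₁₀(1930.960/1027.200) = 2.7 dB.

2.7 dB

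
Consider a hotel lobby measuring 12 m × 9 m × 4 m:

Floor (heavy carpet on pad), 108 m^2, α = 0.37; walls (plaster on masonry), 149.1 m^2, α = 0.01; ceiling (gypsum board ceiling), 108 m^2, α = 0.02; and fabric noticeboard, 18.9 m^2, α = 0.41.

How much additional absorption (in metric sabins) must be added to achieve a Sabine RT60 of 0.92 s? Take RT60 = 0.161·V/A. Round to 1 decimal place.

24.2 sabins

Equivalent absorption area: A₁ = 108*0.37 + 149.1*0.01 + 108*0.02 + 18.9*0.41 = 51.360 m^2.
For T = 0.92 s, need A₂ = 0.161·V/T = 0.161·432/0.92 = 75.600 sabins.
Shortfall: 75.600 − 51.360 = 24.2 sabins.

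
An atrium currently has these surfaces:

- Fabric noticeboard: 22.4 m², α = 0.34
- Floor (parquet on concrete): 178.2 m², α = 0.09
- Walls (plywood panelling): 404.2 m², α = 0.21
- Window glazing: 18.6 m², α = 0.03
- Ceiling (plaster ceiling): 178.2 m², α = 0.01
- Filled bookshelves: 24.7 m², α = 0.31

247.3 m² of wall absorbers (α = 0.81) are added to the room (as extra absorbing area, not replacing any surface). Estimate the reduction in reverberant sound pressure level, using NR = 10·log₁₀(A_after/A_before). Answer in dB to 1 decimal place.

4.3 dB

Total absorption A_before = 22.4·0.34 + 178.2·0.09 + 404.2·0.21 + 18.6·0.03 + 178.2·0.01 + 24.7·0.31
  = 7.616 + 16.038 + 84.882 + 0.558 + 1.782 + 7.657 = 118.533 m² sabins.
Added absorption = 247.3 × 0.81 = 200.313 sabins.
New total A_after = 318.846 sabins.
Reduction = 10 log₁₀(A_after/A_before) = 10 log₁₀(2.6899) = 4.3 dB.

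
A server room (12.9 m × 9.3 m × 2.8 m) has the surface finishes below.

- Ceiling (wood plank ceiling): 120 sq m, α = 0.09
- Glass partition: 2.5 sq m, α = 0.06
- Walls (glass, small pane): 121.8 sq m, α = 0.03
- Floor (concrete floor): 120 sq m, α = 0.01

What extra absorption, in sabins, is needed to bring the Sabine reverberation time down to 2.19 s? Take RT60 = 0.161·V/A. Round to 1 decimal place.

Equivalent absorption area: A₁ = 120×0.09 + 2.5×0.06 + 121.8×0.03 + 120×0.01 = 15.804 sq m.
For T = 2.19 s, need A₂ = 0.161·V/T = 0.161·335.916/2.19 = 24.695 sabins.
Additional absorption ΔA = 24.695 − 15.804 = 8.9 sabins.

8.9 sabins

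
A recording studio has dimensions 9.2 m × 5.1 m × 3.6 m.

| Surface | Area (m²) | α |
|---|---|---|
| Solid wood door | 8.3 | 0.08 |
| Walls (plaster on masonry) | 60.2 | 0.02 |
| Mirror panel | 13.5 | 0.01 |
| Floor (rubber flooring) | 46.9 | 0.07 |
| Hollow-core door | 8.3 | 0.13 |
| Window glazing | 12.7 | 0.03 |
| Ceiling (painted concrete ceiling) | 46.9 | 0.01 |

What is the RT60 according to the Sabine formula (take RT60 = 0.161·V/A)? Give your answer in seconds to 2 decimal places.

Summing Sᵢαᵢ: 0.664 + 1.204 + 0.135 + 3.283 + 1.079 + 0.381 + 0.469 → A = 7.215 sabins.
V = 9.2·5.1·3.6 = 168.912 m³.
T = 0.161 V/A = 0.161·168.912/7.215 = 3.77 s.

3.77 seconds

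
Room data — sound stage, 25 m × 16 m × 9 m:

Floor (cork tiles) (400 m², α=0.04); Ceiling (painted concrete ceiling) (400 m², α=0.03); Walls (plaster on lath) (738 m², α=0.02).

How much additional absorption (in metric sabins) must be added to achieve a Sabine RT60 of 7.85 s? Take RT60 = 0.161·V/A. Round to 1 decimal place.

Equivalent absorption area: A₁ = 400×0.04 + 400×0.03 + 738×0.02 = 42.760 m².
For T = 7.85 s, need A₂ = 0.161·V/T = 0.161·3600/7.85 = 73.834 sabins.
Additional absorption ΔA = 73.834 − 42.760 = 31.1 sabins.

31.1 sabins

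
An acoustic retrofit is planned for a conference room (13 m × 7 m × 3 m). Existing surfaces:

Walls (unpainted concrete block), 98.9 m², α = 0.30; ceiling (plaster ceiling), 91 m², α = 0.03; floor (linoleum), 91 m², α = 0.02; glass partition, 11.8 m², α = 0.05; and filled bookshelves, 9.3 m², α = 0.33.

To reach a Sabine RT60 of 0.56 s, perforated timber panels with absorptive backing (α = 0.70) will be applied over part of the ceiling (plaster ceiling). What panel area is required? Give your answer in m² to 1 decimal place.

Equivalent absorption area: A₁ = 98.9·0.30 + 91·0.03 + 91·0.02 + 11.8·0.05 + 9.3·0.33 = 37.879 m².
V = 273 m³. Target absorption A₂ = 0.161 × 273 / 0.56 = 78.487 sabins.
ΔA needed = 78.487 − 37.879 = 40.608 sabins.
Net gain per m²: Δα = 0.70 − 0.03 = 0.67.
Area = ΔA/Δα = 40.608/0.67 = 60.6 m².

60.6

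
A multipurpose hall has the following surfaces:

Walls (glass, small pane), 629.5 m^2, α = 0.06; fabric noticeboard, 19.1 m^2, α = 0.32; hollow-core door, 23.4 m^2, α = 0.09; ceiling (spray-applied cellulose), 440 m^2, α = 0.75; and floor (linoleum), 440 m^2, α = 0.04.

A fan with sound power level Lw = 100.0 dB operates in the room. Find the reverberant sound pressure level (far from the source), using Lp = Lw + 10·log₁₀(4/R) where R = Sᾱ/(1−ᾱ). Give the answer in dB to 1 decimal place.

78.8 dB

Σ(Sᵢαᵢ) = 629.5×0.06 + 19.1×0.32 + 23.4×0.09 + 440×0.75 + 440×0.04 = 393.588; total area S = 1552.0 m^2.
ᾱ = 0.2536, so room constant R = A/(1−ᾱ) = 527.315 m^2.
Lp = 100.0 + 10·log₁₀(4/527.315) = 100.0 + (-21.20) = 78.8 dB.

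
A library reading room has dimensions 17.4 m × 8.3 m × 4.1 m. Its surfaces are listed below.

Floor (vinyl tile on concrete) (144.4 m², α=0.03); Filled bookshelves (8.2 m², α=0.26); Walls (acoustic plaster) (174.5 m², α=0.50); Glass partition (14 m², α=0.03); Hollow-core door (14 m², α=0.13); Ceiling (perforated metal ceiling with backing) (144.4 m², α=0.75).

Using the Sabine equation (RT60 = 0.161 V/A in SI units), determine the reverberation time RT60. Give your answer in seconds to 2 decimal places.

Summing Sᵢαᵢ: 4.332 + 2.132 + 87.250 + 0.420 + 1.820 + 108.300 → A = 204.254 sabins.
Volume V = 17.4 × 8.3 × 4.1 = 592.122 m³.
T = 0.161 V/A = 0.161·592.122/204.254 = 0.47 s.

0.47 seconds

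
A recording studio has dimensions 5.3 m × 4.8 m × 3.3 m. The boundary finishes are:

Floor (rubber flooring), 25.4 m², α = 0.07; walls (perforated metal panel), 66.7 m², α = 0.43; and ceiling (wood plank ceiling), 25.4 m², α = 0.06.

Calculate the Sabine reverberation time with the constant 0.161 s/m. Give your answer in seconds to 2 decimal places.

Equivalent absorption area: A = 25.4·0.07 + 66.7·0.43 + 25.4·0.06 = 31.983 m².
Room volume: 83.952 m³.
RT60 = 0.161 · V / A = 0.161 × 83.952 / 31.983 = 0.42 s.

0.42 sec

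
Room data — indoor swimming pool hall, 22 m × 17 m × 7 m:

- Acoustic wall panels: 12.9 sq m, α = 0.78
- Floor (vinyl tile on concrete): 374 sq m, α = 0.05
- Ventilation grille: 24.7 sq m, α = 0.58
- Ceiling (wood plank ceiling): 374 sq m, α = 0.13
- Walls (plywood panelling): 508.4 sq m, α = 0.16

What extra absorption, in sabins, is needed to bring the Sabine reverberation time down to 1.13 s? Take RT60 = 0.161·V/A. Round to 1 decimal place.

Summing Sᵢαᵢ: 10.062 + 18.700 + 14.326 + 48.620 + 81.344 → A₁ = 173.052 sabins.
For T = 1.13 s, need A₂ = 0.161·V/T = 0.161·2618/1.13 = 373.007 sabins.
Additional absorption ΔA = 373.007 − 173.052 = 200.0 sabins.

200.0 sabins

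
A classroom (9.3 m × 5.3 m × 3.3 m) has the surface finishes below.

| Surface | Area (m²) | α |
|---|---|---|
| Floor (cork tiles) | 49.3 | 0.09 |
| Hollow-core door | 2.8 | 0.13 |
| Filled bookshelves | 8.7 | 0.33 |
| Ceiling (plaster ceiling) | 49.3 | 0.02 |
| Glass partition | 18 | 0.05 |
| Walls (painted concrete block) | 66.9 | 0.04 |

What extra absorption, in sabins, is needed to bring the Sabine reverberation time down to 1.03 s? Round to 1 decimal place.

A₁ = Σ Sᵢαᵢ = 49.3×0.09 + 2.8×0.13 + 8.7×0.33 + 49.3×0.02 + 18×0.05 + 66.9×0.04 = 12.234 sabins.
For T = 1.03 s, need A₂ = 0.161·V/T = 0.161·162.657/1.03 = 25.425 sabins.
Shortfall: 25.425 − 12.234 = 13.2 sabins.

13.2 sabins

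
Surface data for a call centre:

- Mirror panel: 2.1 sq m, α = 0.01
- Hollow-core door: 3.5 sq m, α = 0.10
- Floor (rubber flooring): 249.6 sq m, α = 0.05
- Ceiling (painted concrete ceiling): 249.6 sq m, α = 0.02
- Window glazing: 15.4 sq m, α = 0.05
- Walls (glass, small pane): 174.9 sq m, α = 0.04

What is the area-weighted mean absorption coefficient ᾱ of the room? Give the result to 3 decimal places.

Total surface area S = 695.1 sq m.
A = 2.1*0.01 + 3.5*0.10 + 249.6*0.05 + 249.6*0.02 + 15.4*0.05 + 174.9*0.04 = 25.609 sabins.
ᾱ = 25.609 / 695.1 = 0.037.

0.037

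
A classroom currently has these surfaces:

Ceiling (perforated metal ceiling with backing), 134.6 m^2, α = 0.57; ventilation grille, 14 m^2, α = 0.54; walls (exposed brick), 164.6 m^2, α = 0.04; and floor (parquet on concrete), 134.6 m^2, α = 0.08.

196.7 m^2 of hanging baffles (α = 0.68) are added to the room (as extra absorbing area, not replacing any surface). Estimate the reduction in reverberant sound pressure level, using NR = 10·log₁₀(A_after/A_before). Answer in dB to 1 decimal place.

3.6 dB

A_before = Σ Sᵢαᵢ = 134.6*0.57 + 14*0.54 + 164.6*0.04 + 134.6*0.08 = 101.634 sabins.
Treatment contributes 196.7·0.68 = 133.756 sabins.
New total A_after = 235.390 sabins.
NR = 10·log₁₀(235.390/101.634) = 3.6 dB.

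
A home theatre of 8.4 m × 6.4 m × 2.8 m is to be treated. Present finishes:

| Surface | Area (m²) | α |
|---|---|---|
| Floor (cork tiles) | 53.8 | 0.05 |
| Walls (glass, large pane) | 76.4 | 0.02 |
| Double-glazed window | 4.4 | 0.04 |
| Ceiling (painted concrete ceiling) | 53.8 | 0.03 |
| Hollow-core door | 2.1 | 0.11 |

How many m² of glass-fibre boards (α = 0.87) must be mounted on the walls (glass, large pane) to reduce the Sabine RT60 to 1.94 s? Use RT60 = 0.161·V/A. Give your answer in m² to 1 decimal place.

A₁ = Σ Sᵢαᵢ = 53.8×0.05 + 76.4×0.02 + 4.4×0.04 + 53.8×0.03 + 2.1×0.11 = 6.239 sabins.
Required A₂ = 0.161·150.528/1.94 = 12.492 sabins.
Absorption to add: 12.492 − 6.239 = 6.253 sabins.
Each m² of panel replacing the walls (glass, large pane) adds (0.87 − 0.02) = 0.85 sabins.
Area = ΔA/Δα = 6.253/0.85 = 7.4 m².

7.4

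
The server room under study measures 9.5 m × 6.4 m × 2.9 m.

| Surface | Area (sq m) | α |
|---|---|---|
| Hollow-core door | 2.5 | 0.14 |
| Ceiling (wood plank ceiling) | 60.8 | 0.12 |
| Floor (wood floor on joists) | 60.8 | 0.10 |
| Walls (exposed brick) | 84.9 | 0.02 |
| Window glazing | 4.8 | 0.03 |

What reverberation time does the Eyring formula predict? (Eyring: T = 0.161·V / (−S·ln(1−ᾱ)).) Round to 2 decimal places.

S = Σ Sᵢ = 213.8 sq m.
Absorption A = 2.5·0.14 + 60.8·0.12 + 60.8·0.10 + 84.9·0.02 + 4.8·0.03 = 15.568 sabins.
ᾱ = 15.568 / 213.8 = 0.0728.
−S·ln(1−ᾱ) = −213.8 × ln(1 − 0.0728) = 16.160.
V = 9.5 × 6.4 × 2.9 = 176.32 m³.
T = 0.161·V/[−S·ln(1−ᾱ)] = 0.161·176.32/16.160 = 1.76 s.

1.76 s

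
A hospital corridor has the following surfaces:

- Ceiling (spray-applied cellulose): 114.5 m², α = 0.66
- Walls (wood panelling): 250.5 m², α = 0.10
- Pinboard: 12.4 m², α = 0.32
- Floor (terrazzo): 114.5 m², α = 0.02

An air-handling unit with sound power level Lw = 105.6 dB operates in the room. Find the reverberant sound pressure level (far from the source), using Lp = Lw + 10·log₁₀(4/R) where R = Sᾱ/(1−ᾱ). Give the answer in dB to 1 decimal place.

Σ(Sᵢαᵢ) = 114.5·0.66 + 250.5·0.10 + 12.4·0.32 + 114.5·0.02 = 106.878; total area S = 491.9 m².
ᾱ = 0.2173, so room constant R = A/(1−ᾱ) = 136.550 m².
Lp = 105.6 + 10·log₁₀(4/136.550) = 105.6 + (-15.33) = 90.3 dB.

90.3 dB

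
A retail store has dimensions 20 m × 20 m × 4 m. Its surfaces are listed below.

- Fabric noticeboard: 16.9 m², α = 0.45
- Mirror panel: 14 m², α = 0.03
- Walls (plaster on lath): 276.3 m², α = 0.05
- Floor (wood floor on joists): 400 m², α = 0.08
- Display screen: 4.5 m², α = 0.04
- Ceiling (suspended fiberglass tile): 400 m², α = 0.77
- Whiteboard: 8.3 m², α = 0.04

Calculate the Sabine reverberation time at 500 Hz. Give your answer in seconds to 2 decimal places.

Summing Sᵢαᵢ: 7.605 + 0.420 + 13.815 + 32.000 + 0.180 + 308.000 + 0.332 → A = 362.352 sabins.
V = 20·20·4 = 1600 m³.
RT60 = 0.161 · V / A = 0.161 × 1600 / 362.352 = 0.71 s.

0.71 s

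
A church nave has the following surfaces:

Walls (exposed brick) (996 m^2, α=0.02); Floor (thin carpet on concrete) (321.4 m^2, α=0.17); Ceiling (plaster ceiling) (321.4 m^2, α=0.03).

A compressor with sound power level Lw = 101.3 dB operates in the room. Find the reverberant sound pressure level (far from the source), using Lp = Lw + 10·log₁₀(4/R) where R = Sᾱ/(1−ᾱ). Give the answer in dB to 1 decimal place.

A = 84.200 sabins; S = 1638.8 m^2.
ᾱ = 84.200/1638.8 = 0.0514; R = Sᾱ/(1−ᾱ) = 84.200/(1−0.0514) = 88.762 m^2.
Lp = 101.3 + 10·log₁₀(4/88.762) = 101.3 + (-13.46) = 87.8 dB.

87.8 dB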